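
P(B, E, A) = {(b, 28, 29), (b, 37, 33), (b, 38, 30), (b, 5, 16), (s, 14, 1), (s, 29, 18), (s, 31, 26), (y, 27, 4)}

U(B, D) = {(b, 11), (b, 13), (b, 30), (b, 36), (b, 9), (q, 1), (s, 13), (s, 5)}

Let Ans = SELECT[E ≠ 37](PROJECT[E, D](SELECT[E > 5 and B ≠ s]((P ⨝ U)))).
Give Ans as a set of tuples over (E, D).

Natural join on B: {(b, 28, 29, 11), (b, 28, 29, 13), (b, 28, 29, 30), (b, 28, 29, 36), (b, 28, 29, 9), (b, 37, 33, 11), (b, 37, 33, 13), (b, 37, 33, 30), (b, 37, 33, 36), (b, 37, 33, 9), (b, 38, 30, 11), (b, 38, 30, 13), (b, 38, 30, 30), (b, 38, 30, 36), (b, 38, 30, 9), (b, 5, 16, 11), (b, 5, 16, 13), (b, 5, 16, 30), (b, 5, 16, 36), (b, 5, 16, 9), (s, 14, 1, 13), (s, 14, 1, 5), (s, 29, 18, 13), (s, 29, 18, 5), (s, 31, 26, 13), (s, 31, 26, 5)}
Selection E > 5 and B ≠ s: {(b, 28, 29, 11), (b, 28, 29, 13), (b, 28, 29, 30), (b, 28, 29, 36), (b, 28, 29, 9), (b, 37, 33, 11), (b, 37, 33, 13), (b, 37, 33, 30), (b, 37, 33, 36), (b, 37, 33, 9), (b, 38, 30, 11), (b, 38, 30, 13), (b, 38, 30, 30), (b, 38, 30, 36), (b, 38, 30, 9)}
π_{E, D} gives {(28, 11), (28, 13), (28, 30), (28, 36), (28, 9), (37, 11), (37, 13), (37, 30), (37, 36), (37, 9), (38, 11), (38, 13), (38, 30), (38, 36), (38, 9)}.
Selection E ≠ 37: {(28, 11), (28, 13), (28, 30), (28, 36), (28, 9), (38, 11), (38, 13), (38, 30), (38, 36), (38, 9)}

{(28, 11), (28, 13), (28, 30), (28, 36), (28, 9), (38, 11), (38, 13), (38, 30), (38, 36), (38, 9)}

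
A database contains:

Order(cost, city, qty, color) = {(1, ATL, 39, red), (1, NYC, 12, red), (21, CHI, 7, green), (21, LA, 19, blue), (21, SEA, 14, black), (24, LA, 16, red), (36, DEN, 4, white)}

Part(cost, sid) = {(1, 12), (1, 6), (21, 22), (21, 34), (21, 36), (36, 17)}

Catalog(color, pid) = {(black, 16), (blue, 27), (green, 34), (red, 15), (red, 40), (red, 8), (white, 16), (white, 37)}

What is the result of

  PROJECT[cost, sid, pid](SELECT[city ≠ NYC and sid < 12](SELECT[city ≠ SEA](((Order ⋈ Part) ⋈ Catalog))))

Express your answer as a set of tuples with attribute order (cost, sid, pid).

{(1, 6, 15), (1, 6, 40), (1, 6, 8)}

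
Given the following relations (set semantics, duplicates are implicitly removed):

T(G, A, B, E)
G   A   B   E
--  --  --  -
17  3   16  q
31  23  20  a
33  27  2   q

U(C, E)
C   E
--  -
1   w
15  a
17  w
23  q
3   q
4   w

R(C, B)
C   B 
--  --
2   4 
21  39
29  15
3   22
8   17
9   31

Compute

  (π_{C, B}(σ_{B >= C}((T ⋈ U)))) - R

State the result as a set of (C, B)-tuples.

{(15, 20), (3, 16)}

T ⋈ U (natural join on E): {(17, 3, 16, q, 23), (17, 3, 16, q, 3), (31, 23, 20, a, 15), (33, 27, 2, q, 23), (33, 27, 2, q, 3)}
Filtering on B >= C leaves {(17, 3, 16, q, 3), (31, 23, 20, a, 15)}.
Projecting to C, B: {(15, 20), (3, 16)}
Taking the difference: {(15, 20), (3, 16)}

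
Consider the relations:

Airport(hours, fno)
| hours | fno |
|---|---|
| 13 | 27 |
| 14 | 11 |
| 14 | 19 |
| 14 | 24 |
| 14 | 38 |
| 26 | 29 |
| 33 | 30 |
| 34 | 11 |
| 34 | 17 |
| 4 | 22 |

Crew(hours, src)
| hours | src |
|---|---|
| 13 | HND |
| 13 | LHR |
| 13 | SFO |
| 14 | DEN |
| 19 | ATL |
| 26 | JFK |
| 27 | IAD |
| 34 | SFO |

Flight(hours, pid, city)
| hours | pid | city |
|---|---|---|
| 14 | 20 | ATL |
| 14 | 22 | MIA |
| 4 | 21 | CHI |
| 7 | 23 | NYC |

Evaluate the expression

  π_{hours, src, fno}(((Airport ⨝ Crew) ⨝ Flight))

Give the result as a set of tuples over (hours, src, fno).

{(14, DEN, 11), (14, DEN, 19), (14, DEN, 24), (14, DEN, 38)}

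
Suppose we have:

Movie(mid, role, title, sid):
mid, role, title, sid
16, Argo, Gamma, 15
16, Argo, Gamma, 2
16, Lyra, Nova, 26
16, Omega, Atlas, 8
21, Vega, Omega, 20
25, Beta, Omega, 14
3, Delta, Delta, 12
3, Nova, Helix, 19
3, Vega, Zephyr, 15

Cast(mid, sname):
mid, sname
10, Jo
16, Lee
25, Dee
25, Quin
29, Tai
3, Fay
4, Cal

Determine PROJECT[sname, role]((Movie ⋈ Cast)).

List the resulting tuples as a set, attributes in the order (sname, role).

{(Dee, Beta), (Fay, Delta), (Fay, Nova), (Fay, Vega), (Lee, Argo), (Lee, Lyra), (Lee, Omega), (Quin, Beta)}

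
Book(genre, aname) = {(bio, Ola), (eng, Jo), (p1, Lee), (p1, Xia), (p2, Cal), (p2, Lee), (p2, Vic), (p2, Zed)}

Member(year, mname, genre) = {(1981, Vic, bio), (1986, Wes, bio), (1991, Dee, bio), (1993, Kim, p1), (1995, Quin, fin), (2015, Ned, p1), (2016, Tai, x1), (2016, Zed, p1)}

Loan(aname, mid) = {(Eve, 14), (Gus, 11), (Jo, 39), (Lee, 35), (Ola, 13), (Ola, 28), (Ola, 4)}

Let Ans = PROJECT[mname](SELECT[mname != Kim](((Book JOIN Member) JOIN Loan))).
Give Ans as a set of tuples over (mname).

{Dee, Ned, Vic, Wes, Zed}

Joining Book and Member on genre yields {(bio, Ola, 1981, Vic), (bio, Ola, 1986, Wes), (bio, Ola, 1991, Dee), (p1, Lee, 1993, Kim), (p1, Lee, 2015, Ned), (p1, Lee, 2016, Zed), (p1, Xia, 1993, Kim), (p1, Xia, 2015, Ned), (p1, Xia, 2016, Zed)}.
Joining (Book JOIN Member) and Loan on aname yields {(bio, Ola, 1981, Vic, 13), (bio, Ola, 1981, Vic, 28), (bio, Ola, 1981, Vic, 4), (bio, Ola, 1986, Wes, 13), (bio, Ola, 1986, Wes, 28), (bio, Ola, 1986, Wes, 4), (bio, Ola, 1991, Dee, 13), (bio, Ola, 1991, Dee, 28), (bio, Ola, 1991, Dee, 4), (p1, Lee, 1993, Kim, 35), (p1, Lee, 2015, Ned, 35), (p1, Lee, 2016, Zed, 35)}.
Selection mname != Kim: {(bio, Ola, 1981, Vic, 13), (bio, Ola, 1981, Vic, 28), (bio, Ola, 1981, Vic, 4), (bio, Ola, 1986, Wes, 13), (bio, Ola, 1986, Wes, 28), (bio, Ola, 1986, Wes, 4), (bio, Ola, 1991, Dee, 13), (bio, Ola, 1991, Dee, 28), (bio, Ola, 1991, Dee, 4), (p1, Lee, 2015, Ned, 35), (p1, Lee, 2016, Zed, 35)}
π[mname]: project onto (mname) (6 duplicate(s) eliminated) → {Dee, Ned, Vic, Wes, Zed}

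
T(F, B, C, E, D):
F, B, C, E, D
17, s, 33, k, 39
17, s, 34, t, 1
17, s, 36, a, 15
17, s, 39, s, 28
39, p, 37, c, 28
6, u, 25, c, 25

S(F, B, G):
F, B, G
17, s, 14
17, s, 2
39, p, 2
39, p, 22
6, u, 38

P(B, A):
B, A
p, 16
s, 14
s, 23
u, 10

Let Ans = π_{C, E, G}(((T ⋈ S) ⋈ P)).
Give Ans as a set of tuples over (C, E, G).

{(25, c, 38), (33, k, 14), (33, k, 2), (34, t, 14), (34, t, 2), (36, a, 14), (36, a, 2), (37, c, 2), (37, c, 22), (39, s, 14), (39, s, 2)}

Joining T and S on F, B yields {(17, s, 33, k, 39, 14), (17, s, 33, k, 39, 2), (17, s, 34, t, 1, 14), (17, s, 34, t, 1, 2), (17, s, 36, a, 15, 14), (17, s, 36, a, 15, 2), (17, s, 39, s, 28, 14), (17, s, 39, s, 28, 2), (39, p, 37, c, 28, 2), (39, p, 37, c, 28, 22), (6, u, 25, c, 25, 38)}.
Joining (T ⋈ S) and P on B yields {(17, s, 33, k, 39, 14, 14), (17, s, 33, k, 39, 14, 23), (17, s, 33, k, 39, 2, 14), (17, s, 33, k, 39, 2, 23), (17, s, 34, t, 1, 14, 14), (17, s, 34, t, 1, 14, 23), (17, s, 34, t, 1, 2, 14), (17, s, 34, t, 1, 2, 23), (17, s, 36, a, 15, 14, 14), (17, s, 36, a, 15, 14, 23), (17, s, 36, a, 15, 2, 14), (17, s, 36, a, 15, 2, 23), (17, s, 39, s, 28, 14, 14), (17, s, 39, s, 28, 14, 23), (17, s, 39, s, 28, 2, 14), (17, s, 39, s, 28, 2, 23), (39, p, 37, c, 28, 2, 16), (39, p, 37, c, 28, 22, 16), (6, u, 25, c, 25, 38, 10)}.
Keep only column(s) C, E, G (8 duplicate(s) eliminated): {(25, c, 38), (33, k, 14), (33, k, 2), (34, t, 14), (34, t, 2), (36, a, 14), (36, a, 2), (37, c, 2), (37, c, 22), (39, s, 14), (39, s, 2)}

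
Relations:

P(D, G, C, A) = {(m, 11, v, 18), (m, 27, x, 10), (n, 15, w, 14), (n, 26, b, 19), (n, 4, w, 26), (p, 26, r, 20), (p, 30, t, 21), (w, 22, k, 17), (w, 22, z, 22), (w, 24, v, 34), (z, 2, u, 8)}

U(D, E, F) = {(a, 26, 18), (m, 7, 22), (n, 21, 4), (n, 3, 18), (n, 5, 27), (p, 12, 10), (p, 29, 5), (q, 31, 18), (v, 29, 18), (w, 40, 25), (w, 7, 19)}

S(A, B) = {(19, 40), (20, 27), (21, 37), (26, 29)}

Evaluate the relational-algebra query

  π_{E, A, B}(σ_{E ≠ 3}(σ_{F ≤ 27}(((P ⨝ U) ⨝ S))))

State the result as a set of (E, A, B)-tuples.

Joining P and U on D yields {(m, 11, v, 18, 7, 22), (m, 27, x, 10, 7, 22), (n, 15, w, 14, 21, 4), (n, 15, w, 14, 3, 18), (n, 15, w, 14, 5, 27), (n, 26, b, 19, 21, 4), (n, 26, b, 19, 3, 18), (n, 26, b, 19, 5, 27), (n, 4, w, 26, 21, 4), (n, 4, w, 26, 3, 18), (n, 4, w, 26, 5, 27), (p, 26, r, 20, 12, 10), (p, 26, r, 20, 29, 5), (p, 30, t, 21, 12, 10), (p, 30, t, 21, 29, 5), (w, 22, k, 17, 40, 25), (w, 22, k, 17, 7, 19), (w, 22, z, 22, 40, 25), (w, 22, z, 22, 7, 19), (w, 24, v, 34, 40, 25), (w, 24, v, 34, 7, 19)}.
Joining (P ⨝ U) and S on A yields {(n, 26, b, 19, 21, 4, 40), (n, 26, b, 19, 3, 18, 40), (n, 26, b, 19, 5, 27, 40), (n, 4, w, 26, 21, 4, 29), (n, 4, w, 26, 3, 18, 29), (n, 4, w, 26, 5, 27, 29), (p, 26, r, 20, 12, 10, 27), (p, 26, r, 20, 29, 5, 27), (p, 30, t, 21, 12, 10, 37), (p, 30, t, 21, 29, 5, 37)}.
Selection F ≤ 27: {(n, 26, b, 19, 21, 4, 40), (n, 26, b, 19, 3, 18, 40), (n, 26, b, 19, 5, 27, 40), (n, 4, w, 26, 21, 4, 29), (n, 4, w, 26, 3, 18, 29), (n, 4, w, 26, 5, 27, 29), (p, 26, r, 20, 12, 10, 27), (p, 26, r, 20, 29, 5, 27), (p, 30, t, 21, 12, 10, 37), (p, 30, t, 21, 29, 5, 37)}
Selection E ≠ 3: {(n, 26, b, 19, 21, 4, 40), (n, 26, b, 19, 5, 27, 40), (n, 4, w, 26, 21, 4, 29), (n, 4, w, 26, 5, 27, 29), (p, 26, r, 20, 12, 10, 27), (p, 26, r, 20, 29, 5, 27), (p, 30, t, 21, 12, 10, 37), (p, 30, t, 21, 29, 5, 37)}
Keep only column(s) E, A, B: {(12, 20, 27), (12, 21, 37), (21, 19, 40), (21, 26, 29), (29, 20, 27), (29, 21, 37), (5, 19, 40), (5, 26, 29)}

{(12, 20, 27), (12, 21, 37), (21, 19, 40), (21, 26, 29), (29, 20, 27), (29, 21, 37), (5, 19, 40), (5, 26, 29)}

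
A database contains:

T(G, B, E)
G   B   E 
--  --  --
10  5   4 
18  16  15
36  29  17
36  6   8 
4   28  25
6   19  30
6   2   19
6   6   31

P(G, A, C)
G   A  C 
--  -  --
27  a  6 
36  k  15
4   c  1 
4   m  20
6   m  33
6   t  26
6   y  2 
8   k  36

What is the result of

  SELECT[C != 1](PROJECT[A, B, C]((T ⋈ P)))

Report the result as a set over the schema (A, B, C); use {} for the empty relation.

Natural join on G: {(36, 29, 17, k, 15), (36, 6, 8, k, 15), (4, 28, 25, c, 1), (4, 28, 25, m, 20), (6, 19, 30, m, 33), (6, 19, 30, t, 26), (6, 19, 30, y, 2), (6, 2, 19, m, 33), (6, 2, 19, t, 26), (6, 2, 19, y, 2), (6, 6, 31, m, 33), (6, 6, 31, t, 26), (6, 6, 31, y, 2)}
Projecting to A, B, C: {(c, 28, 1), (k, 29, 15), (k, 6, 15), (m, 19, 33), (m, 2, 33), (m, 28, 20), (m, 6, 33), (t, 19, 26), (t, 2, 26), (t, 6, 26), (y, 19, 2), (y, 2, 2), (y, 6, 2)}
σ[C != 1]: keep tuples satisfying C != 1 → {(k, 29, 15), (k, 6, 15), (m, 19, 33), (m, 2, 33), (m, 28, 20), (m, 6, 33), (t, 19, 26), (t, 2, 26), (t, 6, 26), (y, 19, 2), (y, 2, 2), (y, 6, 2)}

{(k, 29, 15), (k, 6, 15), (m, 19, 33), (m, 2, 33), (m, 28, 20), (m, 6, 33), (t, 19, 26), (t, 2, 26), (t, 6, 26), (y, 19, 2), (y, 2, 2), (y, 6, 2)}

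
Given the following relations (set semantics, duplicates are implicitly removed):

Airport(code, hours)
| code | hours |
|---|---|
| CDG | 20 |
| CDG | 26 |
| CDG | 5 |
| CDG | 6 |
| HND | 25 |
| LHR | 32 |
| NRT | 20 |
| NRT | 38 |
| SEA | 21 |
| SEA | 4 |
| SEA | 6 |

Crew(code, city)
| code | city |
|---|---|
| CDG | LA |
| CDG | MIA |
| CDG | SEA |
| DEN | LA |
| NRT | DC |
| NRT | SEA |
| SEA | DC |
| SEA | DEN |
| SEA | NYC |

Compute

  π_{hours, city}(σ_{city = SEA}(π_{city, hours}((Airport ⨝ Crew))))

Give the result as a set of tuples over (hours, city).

{(20, SEA), (26, SEA), (38, SEA), (5, SEA), (6, SEA)}

Joining Airport and Crew on code yields {(CDG, 20, LA), (CDG, 20, MIA), (CDG, 20, SEA), (CDG, 26, LA), (CDG, 26, MIA), (CDG, 26, SEA), (CDG, 5, LA), (CDG, 5, MIA), (CDG, 5, SEA), (CDG, 6, LA), (CDG, 6, MIA), (CDG, 6, SEA), (NRT, 20, DC), (NRT, 20, SEA), (NRT, 38, DC), (NRT, 38, SEA), (SEA, 21, DC), (SEA, 21, DEN), (SEA, 21, NYC), (SEA, 4, DC), (SEA, 4, DEN), (SEA, 4, NYC), (SEA, 6, DC), (SEA, 6, DEN), (SEA, 6, NYC)}.
π[city, hours]: project onto (city, hours) (1 duplicate(s) eliminated) → {(DC, 20), (DC, 21), (DC, 38), (DC, 4), (DC, 6), (DEN, 21), (DEN, 4), (DEN, 6), (LA, 20), (LA, 26), (LA, 5), (LA, 6), (MIA, 20), (MIA, 26), (MIA, 5), (MIA, 6), (NYC, 21), (NYC, 4), (NYC, 6), (SEA, 20), (SEA, 26), (SEA, 38), (SEA, 5), (SEA, 6)}
Selection city = SEA: {(SEA, 20), (SEA, 26), (SEA, 38), (SEA, 5), (SEA, 6)}
π[hours, city]: project onto (hours, city) → {(20, SEA), (26, SEA), (38, SEA), (5, SEA), (6, SEA)}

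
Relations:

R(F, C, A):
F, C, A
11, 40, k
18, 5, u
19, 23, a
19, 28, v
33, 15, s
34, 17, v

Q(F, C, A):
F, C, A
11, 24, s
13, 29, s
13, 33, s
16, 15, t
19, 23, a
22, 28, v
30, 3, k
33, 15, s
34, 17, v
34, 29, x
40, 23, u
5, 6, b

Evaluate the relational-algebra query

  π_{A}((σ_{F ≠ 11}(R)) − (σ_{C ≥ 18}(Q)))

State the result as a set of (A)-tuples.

Selection F ≠ 11: {(18, 5, u), (19, 23, a), (19, 28, v), (33, 15, s), (34, 17, v)}
Selection C ≥ 18: {(11, 24, s), (13, 29, s), (13, 33, s), (19, 23, a), (22, 28, v), (34, 29, x), (40, 23, u)}
Taking the difference: {(18, 5, u), (19, 28, v), (33, 15, s), (34, 17, v)}
Projecting to A (1 duplicate(s) eliminated): {s, u, v}

{s, u, v}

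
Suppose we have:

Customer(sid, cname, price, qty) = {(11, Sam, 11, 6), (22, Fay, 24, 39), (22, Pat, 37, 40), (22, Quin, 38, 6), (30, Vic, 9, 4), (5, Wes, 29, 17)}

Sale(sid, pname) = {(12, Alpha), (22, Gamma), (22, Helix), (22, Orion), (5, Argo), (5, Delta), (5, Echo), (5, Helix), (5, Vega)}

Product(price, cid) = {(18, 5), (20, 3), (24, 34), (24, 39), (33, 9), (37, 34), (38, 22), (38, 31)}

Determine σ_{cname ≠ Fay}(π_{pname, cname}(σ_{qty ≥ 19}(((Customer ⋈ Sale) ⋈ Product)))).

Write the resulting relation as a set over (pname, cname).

{(Gamma, Pat), (Helix, Pat), (Orion, Pat)}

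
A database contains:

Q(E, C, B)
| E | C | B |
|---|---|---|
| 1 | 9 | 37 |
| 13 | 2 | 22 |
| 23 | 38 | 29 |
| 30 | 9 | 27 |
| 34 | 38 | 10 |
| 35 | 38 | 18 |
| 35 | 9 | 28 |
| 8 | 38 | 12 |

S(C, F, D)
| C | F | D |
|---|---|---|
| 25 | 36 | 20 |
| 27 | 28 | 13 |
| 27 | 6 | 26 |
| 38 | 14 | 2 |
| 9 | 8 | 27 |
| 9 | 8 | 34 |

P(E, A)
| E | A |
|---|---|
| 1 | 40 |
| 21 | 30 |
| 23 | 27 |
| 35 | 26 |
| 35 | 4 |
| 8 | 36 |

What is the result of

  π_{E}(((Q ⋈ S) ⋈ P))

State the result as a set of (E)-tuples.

Joining Q and S on C yields {(1, 9, 37, 8, 27), (1, 9, 37, 8, 34), (23, 38, 29, 14, 2), (30, 9, 27, 8, 27), (30, 9, 27, 8, 34), (34, 38, 10, 14, 2), (35, 38, 18, 14, 2), (35, 9, 28, 8, 27), (35, 9, 28, 8, 34), (8, 38, 12, 14, 2)}.
Joining (Q ⋈ S) and P on E yields {(1, 9, 37, 8, 27, 40), (1, 9, 37, 8, 34, 40), (23, 38, 29, 14, 2, 27), (35, 38, 18, 14, 2, 26), (35, 38, 18, 14, 2, 4), (35, 9, 28, 8, 27, 26), (35, 9, 28, 8, 27, 4), (35, 9, 28, 8, 34, 26), (35, 9, 28, 8, 34, 4), (8, 38, 12, 14, 2, 36)}.
π_{E} gives {1, 23, 35, 8} (6 duplicate(s) eliminated).

{1, 23, 35, 8}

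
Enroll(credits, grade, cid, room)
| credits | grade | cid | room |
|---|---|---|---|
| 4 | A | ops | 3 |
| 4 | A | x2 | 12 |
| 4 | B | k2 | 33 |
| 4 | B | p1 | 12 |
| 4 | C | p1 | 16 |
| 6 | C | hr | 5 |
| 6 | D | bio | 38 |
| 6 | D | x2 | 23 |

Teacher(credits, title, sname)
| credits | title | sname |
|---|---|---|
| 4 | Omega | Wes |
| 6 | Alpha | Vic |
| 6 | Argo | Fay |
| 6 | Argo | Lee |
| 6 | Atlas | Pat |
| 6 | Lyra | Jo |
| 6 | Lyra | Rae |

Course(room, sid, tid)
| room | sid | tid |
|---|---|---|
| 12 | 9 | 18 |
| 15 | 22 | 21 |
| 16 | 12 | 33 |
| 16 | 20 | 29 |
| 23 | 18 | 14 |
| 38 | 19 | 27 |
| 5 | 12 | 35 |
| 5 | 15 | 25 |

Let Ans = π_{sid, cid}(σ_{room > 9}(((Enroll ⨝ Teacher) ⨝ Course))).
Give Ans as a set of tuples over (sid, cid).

{(12, p1), (18, x2), (19, bio), (20, p1), (9, p1), (9, x2)}

Joining Enroll and Teacher on credits yields {(4, A, ops, 3, Omega, Wes), (4, A, x2, 12, Omega, Wes), (4, B, k2, 33, Omega, Wes), (4, B, p1, 12, Omega, Wes), (4, C, p1, 16, Omega, Wes), (6, C, hr, 5, Alpha, Vic), (6, C, hr, 5, Argo, Fay), (6, C, hr, 5, Argo, Lee), (6, C, hr, 5, Atlas, Pat), (6, C, hr, 5, Lyra, Jo), (6, C, hr, 5, Lyra, Rae), (6, D, bio, 38, Alpha, Vic), (6, D, bio, 38, Argo, Fay), (6, D, bio, 38, Argo, Lee), (6, D, bio, 38, Atlas, Pat), (6, D, bio, 38, Lyra, Jo), (6, D, bio, 38, Lyra, Rae), (6, D, x2, 23, Alpha, Vic), (6, D, x2, 23, Argo, Fay), (6, D, x2, 23, Argo, Lee), (6, D, x2, 23, Atlas, Pat), (6, D, x2, 23, Lyra, Jo), (6, D, x2, 23, Lyra, Rae)}.
Joining (Enroll ⨝ Teacher) and Course on room yields {(4, A, x2, 12, Omega, Wes, 9, 18), (4, B, p1, 12, Omega, Wes, 9, 18), (4, C, p1, 16, Omega, Wes, 12, 33), (4, C, p1, 16, Omega, Wes, 20, 29), (6, C, hr, 5, Alpha, Vic, 12, 35), (6, C, hr, 5, Alpha, Vic, 15, 25), (6, C, hr, 5, Argo, Fay, 12, 35), (6, C, hr, 5, Argo, Fay, 15, 25), (6, C, hr, 5, Argo, Lee, 12, 35), (6, C, hr, 5, Argo, Lee, 15, 25), (6, C, hr, 5, Atlas, Pat, 12, 35), (6, C, hr, 5, Atlas, Pat, 15, 25), (6, C, hr, 5, Lyra, Jo, 12, 35), (6, C, hr, 5, Lyra, Jo, 15, 25), (6, C, hr, 5, Lyra, Rae, 12, 35), (6, C, hr, 5, Lyra, Rae, 15, 25), (6, D, bio, 38, Alpha, Vic, 19, 27), (6, D, bio, 38, Argo, Fay, 19, 27), (6, D, bio, 38, Argo, Lee, 19, 27), (6, D, bio, 38, Atlas, Pat, 19, 27), (6, D, bio, 38, Lyra, Jo, 19, 27), (6, D, bio, 38, Lyra, Rae, 19, 27), (6, D, x2, 23, Alpha, Vic, 18, 14), (6, D, x2, 23, Argo, Fay, 18, 14), (6, D, x2, 23, Argo, Lee, 18, 14), (6, D, x2, 23, Atlas, Pat, 18, 14), (6, D, x2, 23, Lyra, Jo, 18, 14), (6, D, x2, 23, Lyra, Rae, 18, 14)}.
σ[room > 9]: keep tuples satisfying room > 9 → {(4, A, x2, 12, Omega, Wes, 9, 18), (4, B, p1, 12, Omega, Wes, 9, 18), (4, C, p1, 16, Omega, Wes, 12, 33), (4, C, p1, 16, Omega, Wes, 20, 29), (6, D, bio, 38, Alpha, Vic, 19, 27), (6, D, bio, 38, Argo, Fay, 19, 27), (6, D, bio, 38, Argo, Lee, 19, 27), (6, D, bio, 38, Atlas, Pat, 19, 27), (6, D, bio, 38, Lyra, Jo, 19, 27), (6, D, bio, 38, Lyra, Rae, 19, 27), (6, D, x2, 23, Alpha, Vic, 18, 14), (6, D, x2, 23, Argo, Fay, 18, 14), (6, D, x2, 23, Argo, Lee, 18, 14), (6, D, x2, 23, Atlas, Pat, 18, 14), (6, D, x2, 23, Lyra, Jo, 18, 14), (6, D, x2, 23, Lyra, Rae, 18, 14)}
Projecting to sid, cid (10 duplicate(s) eliminated): {(12, p1), (18, x2), (19, bio), (20, p1), (9, p1), (9, x2)}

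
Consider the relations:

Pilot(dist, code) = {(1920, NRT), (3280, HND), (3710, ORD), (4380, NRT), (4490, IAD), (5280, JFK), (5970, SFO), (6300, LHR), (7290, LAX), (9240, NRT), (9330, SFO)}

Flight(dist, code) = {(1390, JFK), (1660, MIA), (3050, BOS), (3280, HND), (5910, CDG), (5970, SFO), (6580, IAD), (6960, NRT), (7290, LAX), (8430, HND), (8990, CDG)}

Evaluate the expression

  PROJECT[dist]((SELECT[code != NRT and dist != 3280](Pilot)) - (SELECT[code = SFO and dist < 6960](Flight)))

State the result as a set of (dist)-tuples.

{3710, 4490, 5280, 6300, 7290, 9330}

Apply σ_{code != NRT and dist != 3280}; surviving tuples: {(3710, ORD), (4490, IAD), (5280, JFK), (5970, SFO), (6300, LHR), (7290, LAX), (9330, SFO)}
Apply σ_{code = SFO and dist < 6960}; surviving tuples: {(5970, SFO)}
Set difference of the two operands is {(3710, ORD), (4490, IAD), (5280, JFK), (6300, LHR), (7290, LAX), (9330, SFO)}.
π[dist]: project onto (dist) → {3710, 4490, 5280, 6300, 7290, 9330}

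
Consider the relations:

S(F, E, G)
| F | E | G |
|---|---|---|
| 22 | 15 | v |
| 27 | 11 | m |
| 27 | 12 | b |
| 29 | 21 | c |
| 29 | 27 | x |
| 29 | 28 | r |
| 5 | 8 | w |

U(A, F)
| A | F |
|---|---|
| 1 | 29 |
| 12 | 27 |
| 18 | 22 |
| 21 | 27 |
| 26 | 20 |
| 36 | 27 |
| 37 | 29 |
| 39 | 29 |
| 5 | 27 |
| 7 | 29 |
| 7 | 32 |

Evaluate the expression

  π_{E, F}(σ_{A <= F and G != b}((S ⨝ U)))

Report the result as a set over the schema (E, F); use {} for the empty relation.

{(11, 27), (15, 22), (21, 29), (27, 29), (28, 29)}

Natural join on F: {(22, 15, v, 18), (27, 11, m, 12), (27, 11, m, 21), (27, 11, m, 36), (27, 11, m, 5), (27, 12, b, 12), (27, 12, b, 21), (27, 12, b, 36), (27, 12, b, 5), (29, 21, c, 1), (29, 21, c, 37), (29, 21, c, 39), (29, 21, c, 7), (29, 27, x, 1), (29, 27, x, 37), (29, 27, x, 39), (29, 27, x, 7), (29, 28, r, 1), (29, 28, r, 37), (29, 28, r, 39), (29, 28, r, 7)}
Apply σ_{A <= F and G != b}; surviving tuples: {(22, 15, v, 18), (27, 11, m, 12), (27, 11, m, 21), (27, 11, m, 5), (29, 21, c, 1), (29, 21, c, 7), (29, 27, x, 1), (29, 27, x, 7), (29, 28, r, 1), (29, 28, r, 7)}
π_{E, F} gives {(11, 27), (15, 22), (21, 29), (27, 29), (28, 29)} (5 duplicate(s) eliminated).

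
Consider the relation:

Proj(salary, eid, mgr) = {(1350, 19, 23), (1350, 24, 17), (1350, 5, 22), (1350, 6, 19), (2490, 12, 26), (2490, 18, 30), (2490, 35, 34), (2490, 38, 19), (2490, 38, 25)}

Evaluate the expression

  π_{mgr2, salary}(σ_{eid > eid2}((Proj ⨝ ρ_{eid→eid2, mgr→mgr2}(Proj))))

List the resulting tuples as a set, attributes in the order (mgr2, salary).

ρ[eid→eid2, mgr→mgr2]: schema becomes (salary, eid2, mgr2); tuples unchanged.
Proj ⋈ ρ_{eid→eid2, mgr→mgr2}(Proj) (natural join on salary): {(1350, 19, 23, 19, 23), (1350, 19, 23, 24, 17), (1350, 19, 23, 5, 22), (1350, 19, 23, 6, 19), (1350, 24, 17, 19, 23), (1350, 24, 17, 24, 17), (1350, 24, 17, 5, 22), (1350, 24, 17, 6, 19), (1350, 5, 22, 19, 23), (1350, 5, 22, 24, 17), (1350, 5, 22, 5, 22), (1350, 5, 22, 6, 19), (1350, 6, 19, 19, 23), (1350, 6, 19, 24, 17), (1350, 6, 19, 5, 22), (1350, 6, 19, 6, 19), (2490, 12, 26, 12, 26), (2490, 12, 26, 18, 30), (2490, 12, 26, 35, 34), (2490, 12, 26, 38, 19), (2490, 12, 26, 38, 25), (2490, 18, 30, 12, 26), (2490, 18, 30, 18, 30), (2490, 18, 30, 35, 34), (2490, 18, 30, 38, 19), (2490, 18, 30, 38, 25), (2490, 35, 34, 12, 26), (2490, 35, 34, 18, 30), (2490, 35, 34, 35, 34), (2490, 35, 34, 38, 19), (2490, 35, 34, 38, 25), (2490, 38, 19, 12, 26), (2490, 38, 19, 18, 30), (2490, 38, 19, 35, 34), (2490, 38, 19, 38, 19), (2490, 38, 19, 38, 25), (2490, 38, 25, 12, 26), (2490, 38, 25, 18, 30), (2490, 38, 25, 35, 34), (2490, 38, 25, 38, 19), (2490, 38, 25, 38, 25)}
Apply σ_{eid > eid2}; surviving tuples: {(1350, 19, 23, 5, 22), (1350, 19, 23, 6, 19), (1350, 24, 17, 19, 23), (1350, 24, 17, 5, 22), (1350, 24, 17, 6, 19), (1350, 6, 19, 5, 22), (2490, 18, 30, 12, 26), (2490, 35, 34, 12, 26), (2490, 35, 34, 18, 30), (2490, 38, 19, 12, 26), (2490, 38, 19, 18, 30), (2490, 38, 19, 35, 34), (2490, 38, 25, 12, 26), (2490, 38, 25, 18, 30), (2490, 38, 25, 35, 34)}
Projecting to mgr2, salary (9 duplicate(s) eliminated): {(19, 1350), (22, 1350), (23, 1350), (26, 2490), (30, 2490), (34, 2490)}

{(19, 1350), (22, 1350), (23, 1350), (26, 2490), (30, 2490), (34, 2490)}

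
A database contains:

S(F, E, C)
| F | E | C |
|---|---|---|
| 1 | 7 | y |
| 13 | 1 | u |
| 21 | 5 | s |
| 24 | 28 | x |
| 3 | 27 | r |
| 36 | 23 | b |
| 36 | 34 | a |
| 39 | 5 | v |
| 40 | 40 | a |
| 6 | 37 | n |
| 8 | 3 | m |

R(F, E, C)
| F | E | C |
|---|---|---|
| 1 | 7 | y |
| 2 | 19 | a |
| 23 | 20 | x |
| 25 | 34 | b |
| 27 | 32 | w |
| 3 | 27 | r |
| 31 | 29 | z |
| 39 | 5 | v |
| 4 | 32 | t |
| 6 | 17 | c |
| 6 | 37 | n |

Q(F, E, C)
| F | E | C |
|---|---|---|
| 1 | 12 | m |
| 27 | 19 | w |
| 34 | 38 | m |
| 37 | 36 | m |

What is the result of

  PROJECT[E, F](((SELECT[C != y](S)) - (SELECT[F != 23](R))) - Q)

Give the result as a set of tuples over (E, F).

Selection C != y: {(13, 1, u), (21, 5, s), (24, 28, x), (3, 27, r), (36, 23, b), (36, 34, a), (39, 5, v), (40, 40, a), (6, 37, n), (8, 3, m)}
Selection F != 23: {(1, 7, y), (2, 19, a), (25, 34, b), (27, 32, w), (3, 27, r), (31, 29, z), (39, 5, v), (4, 32, t), (6, 17, c), (6, 37, n)}
Difference: {(13, 1, u), (21, 5, s), (24, 28, x), (3, 27, r), (36, 23, b), (36, 34, a), (39, 5, v), (40, 40, a), (6, 37, n), (8, 3, m)} with {(1, 7, y), (2, 19, a), (25, 34, b), (27, 32, w), (3, 27, r), (31, 29, z), (39, 5, v), (4, 32, t), (6, 17, c), (6, 37, n)} → {(13, 1, u), (21, 5, s), (24, 28, x), (36, 23, b), (36, 34, a), (40, 40, a), (8, 3, m)}
Difference: {(13, 1, u), (21, 5, s), (24, 28, x), (36, 23, b), (36, 34, a), (40, 40, a), (8, 3, m)} with {(1, 12, m), (27, 19, w), (34, 38, m), (37, 36, m)} → {(13, 1, u), (21, 5, s), (24, 28, x), (36, 23, b), (36, 34, a), (40, 40, a), (8, 3, m)}
Projecting to E, F: {(1, 13), (23, 36), (28, 24), (3, 8), (34, 36), (40, 40), (5, 21)}

{(1, 13), (23, 36), (28, 24), (3, 8), (34, 36), (40, 40), (5, 21)}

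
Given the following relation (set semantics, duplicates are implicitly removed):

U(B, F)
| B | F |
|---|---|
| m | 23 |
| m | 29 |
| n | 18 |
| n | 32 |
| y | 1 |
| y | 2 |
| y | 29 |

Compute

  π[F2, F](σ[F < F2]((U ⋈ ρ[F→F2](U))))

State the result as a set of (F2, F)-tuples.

ρ[F→F2]: schema becomes (B, F2); tuples unchanged.
Natural join on B: {(m, 23, 23), (m, 23, 29), (m, 29, 23), (m, 29, 29), (n, 18, 18), (n, 18, 32), (n, 32, 18), (n, 32, 32), (y, 1, 1), (y, 1, 2), (y, 1, 29), (y, 2, 1), (y, 2, 2), (y, 2, 29), (y, 29, 1), (y, 29, 2), (y, 29, 29)}
σ[F < F2]: keep tuples satisfying F < F2 → {(m, 23, 29), (n, 18, 32), (y, 1, 2), (y, 1, 29), (y, 2, 29)}
π_{F2, F} gives {(2, 1), (29, 1), (29, 2), (29, 23), (32, 18)}.

{(2, 1), (29, 1), (29, 2), (29, 23), (32, 18)}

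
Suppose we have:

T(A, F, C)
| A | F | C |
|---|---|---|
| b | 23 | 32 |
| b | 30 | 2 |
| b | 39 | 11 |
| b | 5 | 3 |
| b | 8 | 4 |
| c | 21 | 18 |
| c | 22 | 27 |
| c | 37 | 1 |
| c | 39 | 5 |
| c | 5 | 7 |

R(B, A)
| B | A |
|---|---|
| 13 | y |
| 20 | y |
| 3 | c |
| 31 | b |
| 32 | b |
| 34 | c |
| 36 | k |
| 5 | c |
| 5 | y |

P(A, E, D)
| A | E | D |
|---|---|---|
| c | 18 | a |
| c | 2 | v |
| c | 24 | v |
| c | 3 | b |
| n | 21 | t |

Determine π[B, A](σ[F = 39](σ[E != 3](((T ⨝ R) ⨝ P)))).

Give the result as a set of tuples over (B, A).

T ⋈ R (natural join on A): {(b, 23, 32, 31), (b, 23, 32, 32), (b, 30, 2, 31), (b, 30, 2, 32), (b, 39, 11, 31), (b, 39, 11, 32), (b, 5, 3, 31), (b, 5, 3, 32), (b, 8, 4, 31), (b, 8, 4, 32), (c, 21, 18, 3), (c, 21, 18, 34), (c, 21, 18, 5), (c, 22, 27, 3), (c, 22, 27, 34), (c, 22, 27, 5), (c, 37, 1, 3), (c, 37, 1, 34), (c, 37, 1, 5), (c, 39, 5, 3), (c, 39, 5, 34), (c, 39, 5, 5), (c, 5, 7, 3), (c, 5, 7, 34), (c, 5, 7, 5)}
(T ⨝ R) ⋈ P (natural join on A): {(c, 21, 18, 3, 18, a), (c, 21, 18, 3, 2, v), (c, 21, 18, 3, 24, v), (c, 21, 18, 3, 3, b), (c, 21, 18, 34, 18, a), (c, 21, 18, 34, 2, v), (c, 21, 18, 34, 24, v), (c, 21, 18, 34, 3, b), (c, 21, 18, 5, 18, a), (c, 21, 18, 5, 2, v), (c, 21, 18, 5, 24, v), (c, 21, 18, 5, 3, b), (c, 22, 27, 3, 18, a), (c, 22, 27, 3, 2, v), (c, 22, 27, 3, 24, v), (c, 22, 27, 3, 3, b), (c, 22, 27, 34, 18, a), (c, 22, 27, 34, 2, v), (c, 22, 27, 34, 24, v), (c, 22, 27, 34, 3, b), (c, 22, 27, 5, 18, a), (c, 22, 27, 5, 2, v), (c, 22, 27, 5, 24, v), (c, 22, 27, 5, 3, b), (c, 37, 1, 3, 18, a), (c, 37, 1, 3, 2, v), (c, 37, 1, 3, 24, v), (c, 37, 1, 3, 3, b), (c, 37, 1, 34, 18, a), (c, 37, 1, 34, 2, v), (c, 37, 1, 34, 24, v), (c, 37, 1, 34, 3, b), (c, 37, 1, 5, 18, a), (c, 37, 1, 5, 2, v), (c, 37, 1, 5, 24, v), (c, 37, 1, 5, 3, b), (c, 39, 5, 3, 18, a), (c, 39, 5, 3, 2, v), (c, 39, 5, 3, 24, v), (c, 39, 5, 3, 3, b), (c, 39, 5, 34, 18, a), (c, 39, 5, 34, 2, v), (c, 39, 5, 34, 24, v), (c, 39, 5, 34, 3, b), (c, 39, 5, 5, 18, a), (c, 39, 5, 5, 2, v), (c, 39, 5, 5, 24, v), (c, 39, 5, 5, 3, b), (c, 5, 7, 3, 18, a), (c, 5, 7, 3, 2, v), (c, 5, 7, 3, 24, v), (c, 5, 7, 3, 3, b), (c, 5, 7, 34, 18, a), (c, 5, 7, 34, 2, v), (c, 5, 7, 34, 24, v), (c, 5, 7, 34, 3, b), (c, 5, 7, 5, 18, a), (c, 5, 7, 5, 2, v), (c, 5, 7, 5, 24, v), (c, 5, 7, 5, 3, b)}
Filtering on E != 3 leaves {(c, 21, 18, 3, 18, a), (c, 21, 18, 3, 2, v), (c, 21, 18, 3, 24, v), (c, 21, 18, 34, 18, a), (c, 21, 18, 34, 2, v), (c, 21, 18, 34, 24, v), (c, 21, 18, 5, 18, a), (c, 21, 18, 5, 2, v), (c, 21, 18, 5, 24, v), (c, 22, 27, 3, 18, a), (c, 22, 27, 3, 2, v), (c, 22, 27, 3, 24, v), (c, 22, 27, 34, 18, a), (c, 22, 27, 34, 2, v), (c, 22, 27, 34, 24, v), (c, 22, 27, 5, 18, a), (c, 22, 27, 5, 2, v), (c, 22, 27, 5, 24, v), (c, 37, 1, 3, 18, a), (c, 37, 1, 3, 2, v), (c, 37, 1, 3, 24, v), (c, 37, 1, 34, 18, a), (c, 37, 1, 34, 2, v), (c, 37, 1, 34, 24, v), (c, 37, 1, 5, 18, a), (c, 37, 1, 5, 2, v), (c, 37, 1, 5, 24, v), (c, 39, 5, 3, 18, a), (c, 39, 5, 3, 2, v), (c, 39, 5, 3, 24, v), (c, 39, 5, 34, 18, a), (c, 39, 5, 34, 2, v), (c, 39, 5, 34, 24, v), (c, 39, 5, 5, 18, a), (c, 39, 5, 5, 2, v), (c, 39, 5, 5, 24, v), (c, 5, 7, 3, 18, a), (c, 5, 7, 3, 2, v), (c, 5, 7, 3, 24, v), (c, 5, 7, 34, 18, a), (c, 5, 7, 34, 2, v), (c, 5, 7, 34, 24, v), (c, 5, 7, 5, 18, a), (c, 5, 7, 5, 2, v), (c, 5, 7, 5, 24, v)}.
Filtering on F = 39 leaves {(c, 39, 5, 3, 18, a), (c, 39, 5, 3, 2, v), (c, 39, 5, 3, 24, v), (c, 39, 5, 34, 18, a), (c, 39, 5, 34, 2, v), (c, 39, 5, 34, 24, v), (c, 39, 5, 5, 18, a), (c, 39, 5, 5, 2, v), (c, 39, 5, 5, 24, v)}.
Projecting to B, A (6 duplicate(s) eliminated): {(3, c), (34, c), (5, c)}

{(3, c), (34, c), (5, c)}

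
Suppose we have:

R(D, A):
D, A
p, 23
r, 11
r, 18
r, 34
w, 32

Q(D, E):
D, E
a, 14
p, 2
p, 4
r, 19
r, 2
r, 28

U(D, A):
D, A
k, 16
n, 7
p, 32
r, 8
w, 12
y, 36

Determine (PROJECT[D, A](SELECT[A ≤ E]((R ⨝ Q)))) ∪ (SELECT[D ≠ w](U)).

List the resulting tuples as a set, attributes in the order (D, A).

Natural join on D: {(p, 23, 2), (p, 23, 4), (r, 11, 19), (r, 11, 2), (r, 11, 28), (r, 18, 19), (r, 18, 2), (r, 18, 28), (r, 34, 19), (r, 34, 2), (r, 34, 28)}
Filtering on A ≤ E leaves {(r, 11, 19), (r, 11, 28), (r, 18, 19), (r, 18, 28)}.
π[D, A]: project onto (D, A) (2 duplicate(s) eliminated) → {(r, 11), (r, 18)}
Filtering on D ≠ w leaves {(k, 16), (n, 7), (p, 32), (r, 8), (y, 36)}.
Taking the union: {(k, 16), (n, 7), (p, 32), (r, 11), (r, 18), (r, 8), (y, 36)}

{(k, 16), (n, 7), (p, 32), (r, 11), (r, 18), (r, 8), (y, 36)}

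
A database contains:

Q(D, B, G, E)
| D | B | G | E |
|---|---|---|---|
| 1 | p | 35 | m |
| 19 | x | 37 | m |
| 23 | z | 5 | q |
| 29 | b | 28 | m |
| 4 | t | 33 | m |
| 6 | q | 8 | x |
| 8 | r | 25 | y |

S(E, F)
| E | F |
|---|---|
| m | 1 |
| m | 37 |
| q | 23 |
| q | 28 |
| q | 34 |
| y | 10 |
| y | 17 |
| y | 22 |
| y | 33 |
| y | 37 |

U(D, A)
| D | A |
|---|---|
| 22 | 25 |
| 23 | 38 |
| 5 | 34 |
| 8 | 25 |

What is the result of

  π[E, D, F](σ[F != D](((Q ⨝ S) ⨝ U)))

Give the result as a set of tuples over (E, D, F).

{(q, 23, 28), (q, 23, 34), (y, 8, 10), (y, 8, 17), (y, 8, 22), (y, 8, 33), (y, 8, 37)}

Q ⋈ S (natural join on E): {(1, p, 35, m, 1), (1, p, 35, m, 37), (19, x, 37, m, 1), (19, x, 37, m, 37), (23, z, 5, q, 23), (23, z, 5, q, 28), (23, z, 5, q, 34), (29, b, 28, m, 1), (29, b, 28, m, 37), (4, t, 33, m, 1), (4, t, 33, m, 37), (8, r, 25, y, 10), (8, r, 25, y, 17), (8, r, 25, y, 22), (8, r, 25, y, 33), (8, r, 25, y, 37)}
(Q ⨝ S) ⋈ U (natural join on D): {(23, z, 5, q, 23, 38), (23, z, 5, q, 28, 38), (23, z, 5, q, 34, 38), (8, r, 25, y, 10, 25), (8, r, 25, y, 17, 25), (8, r, 25, y, 22, 25), (8, r, 25, y, 33, 25), (8, r, 25, y, 37, 25)}
Filtering on F != D leaves {(23, z, 5, q, 28, 38), (23, z, 5, q, 34, 38), (8, r, 25, y, 10, 25), (8, r, 25, y, 17, 25), (8, r, 25, y, 22, 25), (8, r, 25, y, 33, 25), (8, r, 25, y, 37, 25)}.
Projecting to E, D, F: {(q, 23, 28), (q, 23, 34), (y, 8, 10), (y, 8, 17), (y, 8, 22), (y, 8, 33), (y, 8, 37)}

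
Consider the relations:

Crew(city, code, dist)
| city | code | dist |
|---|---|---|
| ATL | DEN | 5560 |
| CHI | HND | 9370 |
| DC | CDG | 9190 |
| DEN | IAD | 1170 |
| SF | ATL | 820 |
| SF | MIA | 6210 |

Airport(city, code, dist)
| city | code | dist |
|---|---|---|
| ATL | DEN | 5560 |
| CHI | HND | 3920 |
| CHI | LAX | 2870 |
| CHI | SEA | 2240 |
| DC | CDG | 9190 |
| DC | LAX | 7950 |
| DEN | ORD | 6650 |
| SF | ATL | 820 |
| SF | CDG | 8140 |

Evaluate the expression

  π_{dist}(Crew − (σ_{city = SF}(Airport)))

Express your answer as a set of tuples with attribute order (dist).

{1170, 5560, 6210, 9190, 9370}

σ[city = SF]: keep tuples satisfying city = SF → {(SF, ATL, 820), (SF, CDG, 8140)}
Difference: {(ATL, DEN, 5560), (CHI, HND, 9370), (DC, CDG, 9190), (DEN, IAD, 1170), (SF, ATL, 820), (SF, MIA, 6210)} with {(SF, ATL, 820), (SF, CDG, 8140)} → {(ATL, DEN, 5560), (CHI, HND, 9370), (DC, CDG, 9190), (DEN, IAD, 1170), (SF, MIA, 6210)}
Keep only column(s) dist: {1170, 5560, 6210, 9190, 9370}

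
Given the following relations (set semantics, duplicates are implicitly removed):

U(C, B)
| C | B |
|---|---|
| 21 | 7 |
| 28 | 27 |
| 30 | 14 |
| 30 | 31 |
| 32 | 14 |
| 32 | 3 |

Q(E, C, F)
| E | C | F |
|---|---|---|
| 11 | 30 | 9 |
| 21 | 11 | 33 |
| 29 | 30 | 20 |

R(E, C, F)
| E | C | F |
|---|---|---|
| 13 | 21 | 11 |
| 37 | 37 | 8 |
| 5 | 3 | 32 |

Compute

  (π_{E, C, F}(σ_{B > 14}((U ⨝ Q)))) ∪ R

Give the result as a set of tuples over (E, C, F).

{(11, 30, 9), (13, 21, 11), (29, 30, 20), (37, 37, 8), (5, 3, 32)}

Natural join on C: {(30, 14, 11, 9), (30, 14, 29, 20), (30, 31, 11, 9), (30, 31, 29, 20)}
Selection B > 14: {(30, 31, 11, 9), (30, 31, 29, 20)}
Projecting to E, C, F: {(11, 30, 9), (29, 30, 20)}
Taking the union: {(11, 30, 9), (13, 21, 11), (29, 30, 20), (37, 37, 8), (5, 3, 32)}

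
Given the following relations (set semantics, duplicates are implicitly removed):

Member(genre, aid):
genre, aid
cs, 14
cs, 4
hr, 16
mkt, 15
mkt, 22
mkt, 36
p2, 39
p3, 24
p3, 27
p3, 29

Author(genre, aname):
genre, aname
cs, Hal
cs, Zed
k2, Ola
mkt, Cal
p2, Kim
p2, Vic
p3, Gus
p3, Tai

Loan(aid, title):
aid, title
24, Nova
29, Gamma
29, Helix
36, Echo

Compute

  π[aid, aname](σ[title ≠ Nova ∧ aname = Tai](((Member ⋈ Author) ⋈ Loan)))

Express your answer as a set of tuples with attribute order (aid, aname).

{(29, Tai)}

Member ⋈ Author (natural join on genre): {(cs, 14, Hal), (cs, 14, Zed), (cs, 4, Hal), (cs, 4, Zed), (mkt, 15, Cal), (mkt, 22, Cal), (mkt, 36, Cal), (p2, 39, Kim), (p2, 39, Vic), (p3, 24, Gus), (p3, 24, Tai), (p3, 27, Gus), (p3, 27, Tai), (p3, 29, Gus), (p3, 29, Tai)}
(Member ⋈ Author) ⋈ Loan (natural join on aid): {(mkt, 36, Cal, Echo), (p3, 24, Gus, Nova), (p3, 24, Tai, Nova), (p3, 29, Gus, Gamma), (p3, 29, Gus, Helix), (p3, 29, Tai, Gamma), (p3, 29, Tai, Helix)}
Filtering on title ≠ Nova ∧ aname = Tai leaves {(p3, 29, Tai, Gamma), (p3, 29, Tai, Helix)}.
Projecting to aid, aname (1 duplicate(s) eliminated): {(29, Tai)}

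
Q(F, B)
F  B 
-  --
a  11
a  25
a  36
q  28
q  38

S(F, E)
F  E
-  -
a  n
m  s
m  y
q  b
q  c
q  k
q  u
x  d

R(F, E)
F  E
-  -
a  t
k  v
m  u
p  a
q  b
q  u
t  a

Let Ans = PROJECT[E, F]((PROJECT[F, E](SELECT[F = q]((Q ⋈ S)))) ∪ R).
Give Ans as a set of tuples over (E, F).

Joining Q and S on F yields {(a, 11, n), (a, 25, n), (a, 36, n), (q, 28, b), (q, 28, c), (q, 28, k), (q, 28, u), (q, 38, b), (q, 38, c), (q, 38, k), (q, 38, u)}.
Apply σ_{F = q}; surviving tuples: {(q, 28, b), (q, 28, c), (q, 28, k), (q, 28, u), (q, 38, b), (q, 38, c), (q, 38, k), (q, 38, u)}
Keep only column(s) F, E (4 duplicate(s) eliminated): {(q, b), (q, c), (q, k), (q, u)}
Taking the union: {(a, t), (k, v), (m, u), (p, a), (q, b), (q, c), (q, k), (q, u), (t, a)}
Keep only column(s) E, F: {(a, p), (a, t), (b, q), (c, q), (k, q), (t, a), (u, m), (u, q), (v, k)}

{(a, p), (a, t), (b, q), (c, q), (k, q), (t, a), (u, m), (u, q), (v, k)}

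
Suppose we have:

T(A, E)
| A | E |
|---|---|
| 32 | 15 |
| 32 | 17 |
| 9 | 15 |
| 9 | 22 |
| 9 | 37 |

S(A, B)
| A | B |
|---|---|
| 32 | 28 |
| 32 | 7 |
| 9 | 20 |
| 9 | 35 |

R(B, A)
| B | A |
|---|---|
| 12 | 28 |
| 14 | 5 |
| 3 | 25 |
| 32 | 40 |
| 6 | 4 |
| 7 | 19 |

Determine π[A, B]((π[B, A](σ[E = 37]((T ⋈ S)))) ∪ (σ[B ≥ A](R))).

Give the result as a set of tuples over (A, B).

{(4, 6), (5, 14), (9, 20), (9, 35)}

Joining T and S on A yields {(32, 15, 28), (32, 15, 7), (32, 17, 28), (32, 17, 7), (9, 15, 20), (9, 15, 35), (9, 22, 20), (9, 22, 35), (9, 37, 20), (9, 37, 35)}.
Apply σ_{E = 37}; surviving tuples: {(9, 37, 20), (9, 37, 35)}
π[B, A]: project onto (B, A) → {(20, 9), (35, 9)}
Apply σ_{B ≥ A}; surviving tuples: {(14, 5), (6, 4)}
Union: {(20, 9), (35, 9)} with {(14, 5), (6, 4)} → {(14, 5), (20, 9), (35, 9), (6, 4)}
π[A, B]: project onto (A, B) → {(4, 6), (5, 14), (9, 20), (9, 35)}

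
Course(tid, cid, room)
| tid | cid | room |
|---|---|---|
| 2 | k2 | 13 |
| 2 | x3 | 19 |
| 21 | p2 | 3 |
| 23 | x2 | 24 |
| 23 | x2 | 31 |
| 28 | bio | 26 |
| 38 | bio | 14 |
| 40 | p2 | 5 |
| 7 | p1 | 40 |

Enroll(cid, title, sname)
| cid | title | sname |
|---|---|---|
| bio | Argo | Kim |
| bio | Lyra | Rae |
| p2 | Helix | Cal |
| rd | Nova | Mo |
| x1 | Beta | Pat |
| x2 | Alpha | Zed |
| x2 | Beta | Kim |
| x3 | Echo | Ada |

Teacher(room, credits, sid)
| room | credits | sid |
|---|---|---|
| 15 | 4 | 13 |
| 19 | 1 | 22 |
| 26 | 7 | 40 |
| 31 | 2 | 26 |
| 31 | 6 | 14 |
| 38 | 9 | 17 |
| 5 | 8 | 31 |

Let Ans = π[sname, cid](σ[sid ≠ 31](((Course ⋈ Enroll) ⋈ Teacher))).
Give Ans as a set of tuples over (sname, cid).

{(Ada, x3), (Kim, bio), (Kim, x2), (Rae, bio), (Zed, x2)}

Joining Course and Enroll on cid yields {(2, x3, 19, Echo, Ada), (21, p2, 3, Helix, Cal), (23, x2, 24, Alpha, Zed), (23, x2, 24, Beta, Kim), (23, x2, 31, Alpha, Zed), (23, x2, 31, Beta, Kim), (28, bio, 26, Argo, Kim), (28, bio, 26, Lyra, Rae), (38, bio, 14, Argo, Kim), (38, bio, 14, Lyra, Rae), (40, p2, 5, Helix, Cal)}.
Joining (Course ⋈ Enroll) and Teacher on room yields {(2, x3, 19, Echo, Ada, 1, 22), (23, x2, 31, Alpha, Zed, 2, 26), (23, x2, 31, Alpha, Zed, 6, 14), (23, x2, 31, Beta, Kim, 2, 26), (23, x2, 31, Beta, Kim, 6, 14), (28, bio, 26, Argo, Kim, 7, 40), (28, bio, 26, Lyra, Rae, 7, 40), (40, p2, 5, Helix, Cal, 8, 31)}.
Apply σ_{sid ≠ 31}; surviving tuples: {(2, x3, 19, Echo, Ada, 1, 22), (23, x2, 31, Alpha, Zed, 2, 26), (23, x2, 31, Alpha, Zed, 6, 14), (23, x2, 31, Beta, Kim, 2, 26), (23, x2, 31, Beta, Kim, 6, 14), (28, bio, 26, Argo, Kim, 7, 40), (28, bio, 26, Lyra, Rae, 7, 40)}
π[sname, cid]: project onto (sname, cid) (2 duplicate(s) eliminated) → {(Ada, x3), (Kim, bio), (Kim, x2), (Rae, bio), (Zed, x2)}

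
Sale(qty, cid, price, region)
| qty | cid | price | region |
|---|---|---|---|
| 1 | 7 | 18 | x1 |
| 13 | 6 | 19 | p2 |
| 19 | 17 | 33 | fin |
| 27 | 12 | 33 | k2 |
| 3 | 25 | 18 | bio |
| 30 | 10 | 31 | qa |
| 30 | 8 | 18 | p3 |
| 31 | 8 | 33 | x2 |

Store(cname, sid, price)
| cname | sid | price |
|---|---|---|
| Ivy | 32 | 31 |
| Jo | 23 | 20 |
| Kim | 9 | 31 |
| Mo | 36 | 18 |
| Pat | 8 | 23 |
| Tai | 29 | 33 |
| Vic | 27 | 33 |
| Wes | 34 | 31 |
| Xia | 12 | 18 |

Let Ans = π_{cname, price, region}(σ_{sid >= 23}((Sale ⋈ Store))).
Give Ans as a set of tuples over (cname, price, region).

{(Ivy, 31, qa), (Mo, 18, bio), (Mo, 18, p3), (Mo, 18, x1), (Tai, 33, fin), (Tai, 33, k2), (Tai, 33, x2), (Vic, 33, fin), (Vic, 33, k2), (Vic, 33, x2), (Wes, 31, qa)}

Joining Sale and Store on price yields {(1, 7, 18, x1, Mo, 36), (1, 7, 18, x1, Xia, 12), (19, 17, 33, fin, Tai, 29), (19, 17, 33, fin, Vic, 27), (27, 12, 33, k2, Tai, 29), (27, 12, 33, k2, Vic, 27), (3, 25, 18, bio, Mo, 36), (3, 25, 18, bio, Xia, 12), (30, 10, 31, qa, Ivy, 32), (30, 10, 31, qa, Kim, 9), (30, 10, 31, qa, Wes, 34), (30, 8, 18, p3, Mo, 36), (30, 8, 18, p3, Xia, 12), (31, 8, 33, x2, Tai, 29), (31, 8, 33, x2, Vic, 27)}.
Apply σ_{sid >= 23}; surviving tuples: {(1, 7, 18, x1, Mo, 36), (19, 17, 33, fin, Tai, 29), (19, 17, 33, fin, Vic, 27), (27, 12, 33, k2, Tai, 29), (27, 12, 33, k2, Vic, 27), (3, 25, 18, bio, Mo, 36), (30, 10, 31, qa, Ivy, 32), (30, 10, 31, qa, Wes, 34), (30, 8, 18, p3, Mo, 36), (31, 8, 33, x2, Tai, 29), (31, 8, 33, x2, Vic, 27)}
Keep only column(s) cname, price, region: {(Ivy, 31, qa), (Mo, 18, bio), (Mo, 18, p3), (Mo, 18, x1), (Tai, 33, fin), (Tai, 33, k2), (Tai, 33, x2), (Vic, 33, fin), (Vic, 33, k2), (Vic, 33, x2), (Wes, 31, qa)}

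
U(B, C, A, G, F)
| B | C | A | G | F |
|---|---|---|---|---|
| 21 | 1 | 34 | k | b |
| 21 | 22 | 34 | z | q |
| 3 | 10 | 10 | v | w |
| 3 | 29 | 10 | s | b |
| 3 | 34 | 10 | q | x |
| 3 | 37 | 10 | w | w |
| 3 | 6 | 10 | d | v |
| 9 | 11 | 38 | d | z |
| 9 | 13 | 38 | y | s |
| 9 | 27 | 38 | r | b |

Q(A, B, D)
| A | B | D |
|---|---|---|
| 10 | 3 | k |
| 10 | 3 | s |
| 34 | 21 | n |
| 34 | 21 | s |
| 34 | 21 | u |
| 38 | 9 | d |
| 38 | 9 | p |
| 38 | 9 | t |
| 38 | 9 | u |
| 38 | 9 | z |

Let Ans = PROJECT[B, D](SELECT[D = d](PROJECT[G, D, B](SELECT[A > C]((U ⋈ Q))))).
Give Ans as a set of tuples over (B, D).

U ⋈ Q (natural join on B, A): {(21, 1, 34, k, b, n), (21, 1, 34, k, b, s), (21, 1, 34, k, b, u), (21, 22, 34, z, q, n), (21, 22, 34, z, q, s), (21, 22, 34, z, q, u), (3, 10, 10, v, w, k), (3, 10, 10, v, w, s), (3, 29, 10, s, b, k), (3, 29, 10, s, b, s), (3, 34, 10, q, x, k), (3, 34, 10, q, x, s), (3, 37, 10, w, w, k), (3, 37, 10, w, w, s), (3, 6, 10, d, v, k), (3, 6, 10, d, v, s), (9, 11, 38, d, z, d), (9, 11, 38, d, z, p), (9, 11, 38, d, z, t), (9, 11, 38, d, z, u), (9, 11, 38, d, z, z), (9, 13, 38, y, s, d), (9, 13, 38, y, s, p), (9, 13, 38, y, s, t), (9, 13, 38, y, s, u), (9, 13, 38, y, s, z), (9, 27, 38, r, b, d), (9, 27, 38, r, b, p), (9, 27, 38, r, b, t), (9, 27, 38, r, b, u), (9, 27, 38, r, b, z)}
Filtering on A > C leaves {(21, 1, 34, k, b, n), (21, 1, 34, k, b, s), (21, 1, 34, k, b, u), (21, 22, 34, z, q, n), (21, 22, 34, z, q, s), (21, 22, 34, z, q, u), (3, 6, 10, d, v, k), (3, 6, 10, d, v, s), (9, 11, 38, d, z, d), (9, 11, 38, d, z, p), (9, 11, 38, d, z, t), (9, 11, 38, d, z, u), (9, 11, 38, d, z, z), (9, 13, 38, y, s, d), (9, 13, 38, y, s, p), (9, 13, 38, y, s, t), (9, 13, 38, y, s, u), (9, 13, 38, y, s, z), (9, 27, 38, r, b, d), (9, 27, 38, r, b, p), (9, 27, 38, r, b, t), (9, 27, 38, r, b, u), (9, 27, 38, r, b, z)}.
Projecting to G, D, B: {(d, d, 9), (d, k, 3), (d, p, 9), (d, s, 3), (d, t, 9), (d, u, 9), (d, z, 9), (k, n, 21), (k, s, 21), (k, u, 21), (r, d, 9), (r, p, 9), (r, t, 9), (r, u, 9), (r, z, 9), (y, d, 9), (y, p, 9), (y, t, 9), (y, u, 9), (y, z, 9), (z, n, 21), (z, s, 21), (z, u, 21)}
Filtering on D = d leaves {(d, d, 9), (r, d, 9), (y, d, 9)}.
Projecting to B, D (2 duplicate(s) eliminated): {(9, d)}

{(9, d)}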